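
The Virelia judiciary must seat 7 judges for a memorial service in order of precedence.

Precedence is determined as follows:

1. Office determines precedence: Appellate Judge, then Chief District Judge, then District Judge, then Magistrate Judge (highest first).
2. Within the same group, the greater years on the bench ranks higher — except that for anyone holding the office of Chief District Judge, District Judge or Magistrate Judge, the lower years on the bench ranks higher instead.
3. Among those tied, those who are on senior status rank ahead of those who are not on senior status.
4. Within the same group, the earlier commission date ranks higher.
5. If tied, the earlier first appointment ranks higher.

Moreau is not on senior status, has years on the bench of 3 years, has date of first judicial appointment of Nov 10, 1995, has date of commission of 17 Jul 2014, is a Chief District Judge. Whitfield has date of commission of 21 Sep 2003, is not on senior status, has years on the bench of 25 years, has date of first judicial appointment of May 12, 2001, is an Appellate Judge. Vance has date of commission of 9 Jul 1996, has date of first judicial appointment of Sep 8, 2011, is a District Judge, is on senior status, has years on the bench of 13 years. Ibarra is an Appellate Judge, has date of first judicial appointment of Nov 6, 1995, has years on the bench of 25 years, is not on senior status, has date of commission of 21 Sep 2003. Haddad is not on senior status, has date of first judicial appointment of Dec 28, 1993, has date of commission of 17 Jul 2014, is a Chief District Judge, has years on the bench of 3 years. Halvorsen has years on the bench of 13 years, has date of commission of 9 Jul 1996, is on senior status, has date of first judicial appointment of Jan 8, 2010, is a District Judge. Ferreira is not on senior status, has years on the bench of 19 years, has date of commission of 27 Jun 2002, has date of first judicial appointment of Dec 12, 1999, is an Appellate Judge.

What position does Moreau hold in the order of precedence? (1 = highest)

By office: Ibarra, Whitfield and Ferreira (Appellate Judge); then Haddad and Moreau (Chief District Judge); then Halvorsen and Vance (District Judge).
Among Ibarra, Whitfield and Ferreira, by years on the bench (higher first): Ibarra and Whitfield (25 years) before Ferreira (19 years).
Ibarra and Whitfield are each not on senior status, so the next rule applies.
Ibarra and Whitfield both have date of commission 21 Sep 2003, so the next rule applies.
Among Ibarra and Whitfield, by date of first judicial appointment (earlier first): Ibarra (Nov 6, 1995) before Whitfield (May 12, 2001).
Haddad and Moreau both have years on the bench 3 years, so the next rule applies.
Haddad and Moreau are each not on senior status, so the next rule applies.
Haddad and Moreau both have date of commission 17 Jul 2014, so the next rule applies.
Among Haddad and Moreau, by date of first judicial appointment (earlier first): Haddad (Dec 28, 1993) before Moreau (Nov 10, 1995).
Halvorsen and Vance both have years on the bench 13 years, so the next rule applies.
Halvorsen and Vance are each on senior status, so the next rule applies.
Halvorsen and Vance both have date of commission 9 Jul 1996, so the next rule applies.
Among Halvorsen and Vance, by date of first judicial appointment (earlier first): Halvorsen (Jan 8, 2010) before Vance (Sep 8, 2011).
Order: Ibarra, Whitfield, Ferreira, Haddad, Moreau, Halvorsen, Vance. So position 5.

5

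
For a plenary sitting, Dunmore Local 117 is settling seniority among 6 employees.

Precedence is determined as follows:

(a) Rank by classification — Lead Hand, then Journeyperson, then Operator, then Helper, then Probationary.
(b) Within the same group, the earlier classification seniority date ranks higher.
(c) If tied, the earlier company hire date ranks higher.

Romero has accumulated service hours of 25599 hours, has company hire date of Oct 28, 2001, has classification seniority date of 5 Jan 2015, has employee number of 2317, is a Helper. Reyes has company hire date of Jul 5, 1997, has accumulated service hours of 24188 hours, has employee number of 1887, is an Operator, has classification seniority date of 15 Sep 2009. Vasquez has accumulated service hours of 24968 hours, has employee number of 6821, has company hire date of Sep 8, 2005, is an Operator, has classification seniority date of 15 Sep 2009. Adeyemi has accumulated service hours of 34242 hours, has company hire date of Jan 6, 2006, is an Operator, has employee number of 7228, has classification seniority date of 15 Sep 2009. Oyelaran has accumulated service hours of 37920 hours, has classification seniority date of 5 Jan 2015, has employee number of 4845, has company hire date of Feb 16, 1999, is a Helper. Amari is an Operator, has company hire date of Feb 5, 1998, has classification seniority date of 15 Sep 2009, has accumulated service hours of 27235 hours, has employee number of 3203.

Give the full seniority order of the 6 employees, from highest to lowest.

By classification: Reyes, Amari, Vasquez and Adeyemi (Operator); then Oyelaran and Romero (Helper).
Reyes, Amari, Vasquez and Adeyemi all have classification seniority date 15 Sep 2009, so the next rule applies.
Among Reyes, Amari, Vasquez and Adeyemi, by company hire date (earlier first): Reyes (Jul 5, 1997) before Amari (Feb 5, 1998) before Vasquez (Sep 8, 2005) before Adeyemi (Jan 6, 2006).
Oyelaran and Romero both have classification seniority date 5 Jan 2015, so the next rule applies.
Among Oyelaran and Romero, by company hire date (earlier first): Oyelaran (Feb 16, 1999) before Romero (Oct 28, 2001).
Full order: Reyes, Amari, Vasquez, Adeyemi, Oyelaran, Romero.

Reyes, Amari, Vasquez, Adeyemi, Oyelaran, Romero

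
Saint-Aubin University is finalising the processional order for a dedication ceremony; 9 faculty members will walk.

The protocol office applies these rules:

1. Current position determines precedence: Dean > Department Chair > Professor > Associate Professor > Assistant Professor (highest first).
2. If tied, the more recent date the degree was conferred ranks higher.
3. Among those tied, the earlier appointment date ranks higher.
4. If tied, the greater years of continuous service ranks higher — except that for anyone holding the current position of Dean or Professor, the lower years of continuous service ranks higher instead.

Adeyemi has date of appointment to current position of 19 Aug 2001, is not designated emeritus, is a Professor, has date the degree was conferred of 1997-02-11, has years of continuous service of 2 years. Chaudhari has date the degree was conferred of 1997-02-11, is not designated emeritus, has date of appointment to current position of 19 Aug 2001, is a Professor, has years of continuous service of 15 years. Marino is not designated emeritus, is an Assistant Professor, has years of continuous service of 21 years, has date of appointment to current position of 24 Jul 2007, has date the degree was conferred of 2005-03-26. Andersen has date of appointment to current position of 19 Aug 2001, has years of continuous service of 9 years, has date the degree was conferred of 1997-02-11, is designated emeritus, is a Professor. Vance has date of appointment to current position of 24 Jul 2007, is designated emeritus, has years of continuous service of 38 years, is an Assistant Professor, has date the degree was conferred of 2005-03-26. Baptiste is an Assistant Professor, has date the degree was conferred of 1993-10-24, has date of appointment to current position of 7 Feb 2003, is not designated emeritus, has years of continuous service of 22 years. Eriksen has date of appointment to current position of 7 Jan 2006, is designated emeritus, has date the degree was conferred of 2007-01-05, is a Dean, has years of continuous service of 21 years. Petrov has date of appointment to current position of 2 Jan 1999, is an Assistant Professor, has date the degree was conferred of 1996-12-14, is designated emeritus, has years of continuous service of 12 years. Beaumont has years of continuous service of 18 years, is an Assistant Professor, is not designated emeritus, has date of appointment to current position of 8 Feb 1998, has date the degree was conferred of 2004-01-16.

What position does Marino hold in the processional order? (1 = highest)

By current position: Eriksen (Dean); then Adeyemi, Andersen and Chaudhari (Professor); then Vance, Marino, Beaumont, Petrov and Baptiste (Assistant Professor).
Adeyemi, Andersen and Chaudhari all have date the degree was conferred 1997-02-11, so the next rule applies.
Adeyemi, Andersen and Chaudhari all have date of appointment to current position 19 Aug 2001, so the next rule applies.
Among Adeyemi, Andersen and Chaudhari, by years of continuous service (lower first) (reversed rule for this group): Adeyemi (2 years) before Andersen (9 years) before Chaudhari (15 years).
Among Vance, Marino, Beaumont, Petrov and Baptiste, by date the degree was conferred (later first): Vance and Marino (2005-03-26) before Beaumont (2004-01-16) before Petrov (1996-12-14) before Baptiste (1993-10-24).
Vance and Marino both have date of appointment to current position 24 Jul 2007, so the next rule applies.
Among Vance and Marino, by years of continuous service (higher first): Vance (38 years) before Marino (21 years).
Order: Eriksen, Adeyemi, Andersen, Chaudhari, Vance, Marino, Beaumont, Petrov, Baptiste. So position 6.

6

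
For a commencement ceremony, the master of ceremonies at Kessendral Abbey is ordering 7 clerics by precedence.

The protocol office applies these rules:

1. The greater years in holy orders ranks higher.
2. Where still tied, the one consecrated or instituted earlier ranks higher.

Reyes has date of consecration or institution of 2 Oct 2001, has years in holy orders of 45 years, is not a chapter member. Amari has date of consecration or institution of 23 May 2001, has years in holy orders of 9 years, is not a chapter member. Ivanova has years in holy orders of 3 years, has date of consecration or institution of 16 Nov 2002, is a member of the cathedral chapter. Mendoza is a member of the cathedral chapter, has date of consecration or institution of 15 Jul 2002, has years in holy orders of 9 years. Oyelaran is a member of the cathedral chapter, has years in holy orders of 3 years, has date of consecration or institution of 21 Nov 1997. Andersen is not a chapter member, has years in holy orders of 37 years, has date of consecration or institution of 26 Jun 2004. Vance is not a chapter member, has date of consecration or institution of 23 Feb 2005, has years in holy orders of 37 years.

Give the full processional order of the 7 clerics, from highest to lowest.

By years in holy orders (higher first): Reyes (45 years); then Andersen and Vance (both 37 years); then Amari and Mendoza (both 9 years); then Oyelaran and Ivanova (both 3 years).
Among Andersen and Vance, by date of consecration or institution (earlier first): Andersen (26 Jun 2004) before Vance (23 Feb 2005).
Among Amari and Mendoza, by date of consecration or institution (earlier first): Amari (23 May 2001) before Mendoza (15 Jul 2002).
Among Oyelaran and Ivanova, by date of consecration or institution (earlier first): Oyelaran (21 Nov 1997) before Ivanova (16 Nov 2002).
Full order: Reyes, Andersen, Vance, Amari, Mendoza, Oyelaran, Ivanova.

Reyes, Andersen, Vance, Amari, Mendoza, Oyelaran, Ivanova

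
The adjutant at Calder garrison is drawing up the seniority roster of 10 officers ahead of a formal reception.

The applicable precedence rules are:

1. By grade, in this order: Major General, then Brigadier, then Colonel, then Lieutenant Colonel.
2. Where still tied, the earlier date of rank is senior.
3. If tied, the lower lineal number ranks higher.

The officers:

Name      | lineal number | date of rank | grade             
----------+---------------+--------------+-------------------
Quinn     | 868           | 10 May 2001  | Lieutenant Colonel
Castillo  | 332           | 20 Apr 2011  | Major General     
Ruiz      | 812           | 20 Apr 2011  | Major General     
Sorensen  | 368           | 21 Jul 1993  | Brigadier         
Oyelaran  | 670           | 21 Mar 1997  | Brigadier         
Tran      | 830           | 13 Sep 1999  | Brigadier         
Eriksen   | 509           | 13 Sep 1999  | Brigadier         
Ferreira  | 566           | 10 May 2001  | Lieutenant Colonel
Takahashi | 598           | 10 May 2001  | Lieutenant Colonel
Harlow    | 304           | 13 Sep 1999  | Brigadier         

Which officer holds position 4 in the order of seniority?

By grade: Castillo and Ruiz (Major General); then Sorensen, Oyelaran, Harlow, Eriksen and Tran (Brigadier); then Ferreira, Takahashi and Quinn (Lieutenant Colonel).
Castillo and Ruiz both have date of rank 20 Apr 2011, so the next rule applies.
Among Castillo and Ruiz, by lineal number (lower first): Castillo (332) before Ruiz (812).
Among Sorensen, Oyelaran, Harlow, Eriksen and Tran, by date of rank (earlier first): Sorensen (21 Jul 1993) before Oyelaran (21 Mar 1997) before Harlow, Eriksen and Tran (13 Sep 1999).
Among Harlow, Eriksen and Tran, by lineal number (lower first): Harlow (304) before Eriksen (509) before Tran (830).
Ferreira, Takahashi and Quinn all have date of rank 10 May 2001, so the next rule applies.
Among Ferreira, Takahashi and Quinn, by lineal number (lower first): Ferreira (566) before Takahashi (598) before Quinn (868).
Order: Castillo, Ruiz, Sorensen, Oyelaran, Harlow, Eriksen, Tran, Ferreira, Takahashi, Quinn.

Oyelaran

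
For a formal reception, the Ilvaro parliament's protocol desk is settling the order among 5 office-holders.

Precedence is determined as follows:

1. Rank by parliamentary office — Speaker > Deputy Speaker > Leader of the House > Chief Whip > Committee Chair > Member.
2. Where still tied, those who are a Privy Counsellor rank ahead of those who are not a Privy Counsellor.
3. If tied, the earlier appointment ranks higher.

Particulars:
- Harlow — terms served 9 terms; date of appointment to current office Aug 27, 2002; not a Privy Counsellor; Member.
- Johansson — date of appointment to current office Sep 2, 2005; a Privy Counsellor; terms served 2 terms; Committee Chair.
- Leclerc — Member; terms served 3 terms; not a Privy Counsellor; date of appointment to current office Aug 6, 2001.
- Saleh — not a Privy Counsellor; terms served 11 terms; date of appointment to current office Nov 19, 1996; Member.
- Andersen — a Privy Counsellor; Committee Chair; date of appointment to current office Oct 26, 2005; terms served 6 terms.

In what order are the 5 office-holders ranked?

By parliamentary office: Johansson and Andersen (Committee Chair); then Saleh, Leclerc and Harlow (Member).
Johansson and Andersen are each a Privy Counsellor, so the next rule applies.
Among Johansson and Andersen, by date of appointment to current office (earlier first): Johansson (Sep 2, 2005) before Andersen (Oct 26, 2005).
Saleh, Leclerc and Harlow are each not a Privy Counsellor, so the next rule applies.
Among Saleh, Leclerc and Harlow, by date of appointment to current office (earlier first): Saleh (Nov 19, 1996) before Leclerc (Aug 6, 2001) before Harlow (Aug 27, 2002).
Full order: Johansson, Andersen, Saleh, Leclerc, Harlow.

Johansson, Andersen, Saleh, Leclerc, Harlow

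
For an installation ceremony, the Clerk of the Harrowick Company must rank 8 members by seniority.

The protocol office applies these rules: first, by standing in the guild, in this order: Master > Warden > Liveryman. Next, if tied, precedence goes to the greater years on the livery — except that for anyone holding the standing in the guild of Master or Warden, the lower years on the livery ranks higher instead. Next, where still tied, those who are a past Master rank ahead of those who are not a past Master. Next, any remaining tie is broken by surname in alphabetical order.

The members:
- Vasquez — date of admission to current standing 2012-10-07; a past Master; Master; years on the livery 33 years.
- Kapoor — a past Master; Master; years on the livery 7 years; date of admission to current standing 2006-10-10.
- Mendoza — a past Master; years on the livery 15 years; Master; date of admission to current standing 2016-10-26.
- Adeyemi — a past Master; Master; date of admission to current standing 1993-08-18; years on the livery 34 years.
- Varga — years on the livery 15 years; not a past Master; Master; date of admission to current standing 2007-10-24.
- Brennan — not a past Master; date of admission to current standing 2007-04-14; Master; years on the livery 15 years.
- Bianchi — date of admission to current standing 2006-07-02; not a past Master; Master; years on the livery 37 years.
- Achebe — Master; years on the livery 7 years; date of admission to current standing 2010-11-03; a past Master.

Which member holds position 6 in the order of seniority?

By standing in the guild: Achebe, Kapoor, Mendoza, Brennan, Varga, Vasquez, Adeyemi and Bianchi (Master).
Among Achebe, Kapoor, Mendoza, Brennan, Varga, Vasquez, Adeyemi and Bianchi, by years on the livery (lower first) (reversed rule for this group): Achebe and Kapoor (7 years) before Mendoza, Brennan and Varga (15 years) before Vasquez (33 years) before Adeyemi (34 years) before Bianchi (37 years).
Achebe and Kapoor are each a past Master, so the next rule applies.
Among Achebe and Kapoor, alphabetically by surname: Achebe before Kapoor.
Among Mendoza, Brennan and Varga, a past Master before not a past Master: Mendoza (a past Master) before Brennan and Varga (not a past Master).
Among Brennan and Varga, alphabetically by surname: Brennan before Varga.
Order: Achebe, Kapoor, Mendoza, Brennan, Varga, Vasquez, Adeyemi, Bianchi.

Vasquez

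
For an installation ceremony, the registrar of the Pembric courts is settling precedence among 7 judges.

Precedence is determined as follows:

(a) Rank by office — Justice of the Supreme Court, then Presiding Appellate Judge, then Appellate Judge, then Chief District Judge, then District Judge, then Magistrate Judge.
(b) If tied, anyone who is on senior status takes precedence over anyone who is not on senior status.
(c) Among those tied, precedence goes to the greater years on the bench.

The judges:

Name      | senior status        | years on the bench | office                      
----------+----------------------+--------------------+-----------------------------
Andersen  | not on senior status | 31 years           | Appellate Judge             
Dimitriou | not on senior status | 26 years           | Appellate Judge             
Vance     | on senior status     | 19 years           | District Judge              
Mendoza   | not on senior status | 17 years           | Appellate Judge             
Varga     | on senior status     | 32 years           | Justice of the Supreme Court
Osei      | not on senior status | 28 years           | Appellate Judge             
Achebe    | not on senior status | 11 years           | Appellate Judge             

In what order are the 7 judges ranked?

By office: Varga (Justice of the Supreme Court); then Andersen, Osei, Dimitriou, Mendoza and Achebe (Appellate Judge); then Vance (District Judge).
Andersen, Osei, Dimitriou, Mendoza and Achebe are each not on senior status, so the next rule applies.
Among Andersen, Osei, Dimitriou, Mendoza and Achebe, by years on the bench (higher first): Andersen (31 years) before Osei (28 years) before Dimitriou (26 years) before Mendoza (17 years) before Achebe (11 years).
Full order: Varga, Andersen, Osei, Dimitriou, Mendoza, Achebe, Vance.

Varga, Andersen, Osei, Dimitriou, Mendoza, Achebe, Vance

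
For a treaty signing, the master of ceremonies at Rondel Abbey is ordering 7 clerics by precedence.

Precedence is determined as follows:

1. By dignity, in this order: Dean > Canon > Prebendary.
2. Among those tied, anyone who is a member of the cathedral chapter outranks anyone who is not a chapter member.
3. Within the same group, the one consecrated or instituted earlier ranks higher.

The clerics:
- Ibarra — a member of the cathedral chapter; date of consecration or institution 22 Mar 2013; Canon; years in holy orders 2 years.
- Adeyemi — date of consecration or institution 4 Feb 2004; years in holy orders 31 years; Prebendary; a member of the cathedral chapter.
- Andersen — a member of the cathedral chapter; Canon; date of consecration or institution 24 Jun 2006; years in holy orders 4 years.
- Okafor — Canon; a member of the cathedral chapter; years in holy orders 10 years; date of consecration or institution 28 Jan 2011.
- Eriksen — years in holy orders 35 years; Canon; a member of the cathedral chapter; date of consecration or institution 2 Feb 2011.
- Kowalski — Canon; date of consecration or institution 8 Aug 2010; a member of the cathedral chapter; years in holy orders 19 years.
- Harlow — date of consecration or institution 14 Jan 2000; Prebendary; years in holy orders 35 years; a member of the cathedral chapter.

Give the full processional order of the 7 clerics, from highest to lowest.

Andersen, Kowalski, Okafor, Eriksen, Ibarra, Harlow, Adeyemi

By dignity: Andersen, Kowalski, Okafor, Eriksen and Ibarra (Canon); then Harlow and Adeyemi (Prebendary).
Andersen, Kowalski, Okafor, Eriksen and Ibarra are each a member of the cathedral chapter, so the next rule applies.
Among Andersen, Kowalski, Okafor, Eriksen and Ibarra, by date of consecration or institution (earlier first): Andersen (24 Jun 2006) before Kowalski (8 Aug 2010) before Okafor (28 Jan 2011) before Eriksen (2 Feb 2011) before Ibarra (22 Mar 2013).
Harlow and Adeyemi are each a member of the cathedral chapter, so the next rule applies.
Among Harlow and Adeyemi, by date of consecration or institution (earlier first): Harlow (14 Jan 2000) before Adeyemi (4 Feb 2004).
Full order: Andersen, Kowalski, Okafor, Eriksen, Ibarra, Harlow, Adeyemi.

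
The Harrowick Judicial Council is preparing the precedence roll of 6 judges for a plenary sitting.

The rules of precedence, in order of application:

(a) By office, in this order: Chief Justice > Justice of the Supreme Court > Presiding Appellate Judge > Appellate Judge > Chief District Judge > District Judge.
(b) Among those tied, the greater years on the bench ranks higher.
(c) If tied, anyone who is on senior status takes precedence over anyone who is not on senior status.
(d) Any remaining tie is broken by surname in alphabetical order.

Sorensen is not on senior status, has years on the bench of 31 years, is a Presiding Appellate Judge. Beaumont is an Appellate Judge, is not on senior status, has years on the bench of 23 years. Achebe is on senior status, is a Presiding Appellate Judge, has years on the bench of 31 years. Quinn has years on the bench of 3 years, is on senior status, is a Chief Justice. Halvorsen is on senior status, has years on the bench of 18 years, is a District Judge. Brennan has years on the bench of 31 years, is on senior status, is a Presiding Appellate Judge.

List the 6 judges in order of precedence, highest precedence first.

By office: Quinn (Chief Justice); then Achebe, Brennan and Sorensen (Presiding Appellate Judge); then Beaumont (Appellate Judge); then Halvorsen (District Judge).
Achebe, Brennan and Sorensen all have years on the bench 31 years, so the next rule applies.
Among Achebe, Brennan and Sorensen, on senior status before not on senior status: Achebe and Brennan (on senior status) before Sorensen (not on senior status).
Among Achebe and Brennan, alphabetically by surname: Achebe before Brennan.
Full order: Quinn, Achebe, Brennan, Sorensen, Beaumont, Halvorsen.

Quinn, Achebe, Brennan, Sorensen, Beaumont, Halvorsen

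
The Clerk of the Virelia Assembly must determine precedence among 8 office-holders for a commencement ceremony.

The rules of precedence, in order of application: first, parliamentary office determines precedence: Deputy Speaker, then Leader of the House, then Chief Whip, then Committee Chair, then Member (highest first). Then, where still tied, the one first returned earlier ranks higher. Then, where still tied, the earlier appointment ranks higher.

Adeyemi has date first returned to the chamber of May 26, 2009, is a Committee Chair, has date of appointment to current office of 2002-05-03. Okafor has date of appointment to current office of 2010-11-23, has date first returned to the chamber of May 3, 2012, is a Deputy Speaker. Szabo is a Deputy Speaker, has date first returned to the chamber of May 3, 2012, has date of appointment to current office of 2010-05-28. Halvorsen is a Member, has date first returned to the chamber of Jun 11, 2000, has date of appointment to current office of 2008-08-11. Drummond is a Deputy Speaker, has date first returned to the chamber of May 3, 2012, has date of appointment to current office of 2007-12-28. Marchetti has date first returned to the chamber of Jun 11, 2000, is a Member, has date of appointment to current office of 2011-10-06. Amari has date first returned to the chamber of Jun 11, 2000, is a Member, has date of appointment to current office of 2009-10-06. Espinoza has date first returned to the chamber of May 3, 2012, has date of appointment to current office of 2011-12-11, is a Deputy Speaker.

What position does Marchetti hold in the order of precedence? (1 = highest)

By parliamentary office: Drummond, Szabo, Okafor and Espinoza (Deputy Speaker); then Adeyemi (Committee Chair); then Halvorsen, Amari and Marchetti (Member).
Drummond, Szabo, Okafor and Espinoza all have date first returned to the chamber May 3, 2012, so the next rule applies.
Among Drummond, Szabo, Okafor and Espinoza, by date of appointment to current office (earlier first): Drummond (2007-12-28) before Szabo (2010-05-28) before Okafor (2010-11-23) before Espinoza (2011-12-11).
Halvorsen, Amari and Marchetti all have date first returned to the chamber Jun 11, 2000, so the next rule applies.
Among Halvorsen, Amari and Marchetti, by date of appointment to current office (earlier first): Halvorsen (2008-08-11) before Amari (2009-10-06) before Marchetti (2011-10-06).
Order: Drummond, Szabo, Okafor, Espinoza, Adeyemi, Halvorsen, Amari, Marchetti. So position 8.

8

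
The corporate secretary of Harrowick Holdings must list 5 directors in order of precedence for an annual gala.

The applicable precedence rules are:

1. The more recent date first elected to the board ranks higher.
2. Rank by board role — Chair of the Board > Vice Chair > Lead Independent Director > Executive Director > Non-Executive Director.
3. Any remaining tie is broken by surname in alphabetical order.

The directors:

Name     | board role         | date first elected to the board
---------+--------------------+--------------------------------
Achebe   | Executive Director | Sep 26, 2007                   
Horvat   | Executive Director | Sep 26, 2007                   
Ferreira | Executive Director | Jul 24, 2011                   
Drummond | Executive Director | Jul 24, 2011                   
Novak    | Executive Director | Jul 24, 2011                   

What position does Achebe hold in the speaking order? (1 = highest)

4

By date first elected to the board (later first): Drummond, Ferreira and Novak (each Jul 24, 2011); then Achebe and Horvat (both Sep 26, 2007).
Drummond, Ferreira and Novak are each Executive Director, so the next rule applies.
Among Drummond, Ferreira and Novak, alphabetically by surname: Drummond before Ferreira before Novak.
Achebe and Horvat are each Executive Director, so the next rule applies.
Among Achebe and Horvat, alphabetically by surname: Achebe before Horvat.
Order: Drummond, Ferreira, Novak, Achebe, Horvat. So position 4.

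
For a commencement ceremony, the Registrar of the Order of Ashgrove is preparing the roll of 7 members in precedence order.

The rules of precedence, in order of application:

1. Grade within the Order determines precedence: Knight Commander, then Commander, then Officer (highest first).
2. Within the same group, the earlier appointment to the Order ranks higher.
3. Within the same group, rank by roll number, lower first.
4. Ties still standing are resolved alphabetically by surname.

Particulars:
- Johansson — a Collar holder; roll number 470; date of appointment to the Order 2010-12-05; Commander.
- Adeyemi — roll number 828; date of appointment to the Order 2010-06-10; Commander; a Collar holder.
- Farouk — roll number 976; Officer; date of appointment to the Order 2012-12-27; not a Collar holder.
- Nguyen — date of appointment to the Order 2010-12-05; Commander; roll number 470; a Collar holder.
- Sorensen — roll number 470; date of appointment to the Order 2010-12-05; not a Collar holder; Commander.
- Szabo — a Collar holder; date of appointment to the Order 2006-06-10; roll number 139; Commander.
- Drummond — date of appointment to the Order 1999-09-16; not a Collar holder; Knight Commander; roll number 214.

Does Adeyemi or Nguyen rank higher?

Adeyemi

By grade within the Order: Drummond (Knight Commander); then Szabo, Adeyemi, Johansson, Nguyen and Sorensen (Commander); then Farouk (Officer).
Among Szabo, Adeyemi, Johansson, Nguyen and Sorensen, by date of appointment to the Order (earlier first): Szabo (2006-06-10) before Adeyemi (2010-06-10) before Johansson, Nguyen and Sorensen (2010-12-05).
Johansson, Nguyen and Sorensen all have roll number 470, so the next rule applies.
Among Johansson, Nguyen and Sorensen, alphabetically by surname: Johansson before Nguyen before Sorensen.
So Adeyemi takes precedence.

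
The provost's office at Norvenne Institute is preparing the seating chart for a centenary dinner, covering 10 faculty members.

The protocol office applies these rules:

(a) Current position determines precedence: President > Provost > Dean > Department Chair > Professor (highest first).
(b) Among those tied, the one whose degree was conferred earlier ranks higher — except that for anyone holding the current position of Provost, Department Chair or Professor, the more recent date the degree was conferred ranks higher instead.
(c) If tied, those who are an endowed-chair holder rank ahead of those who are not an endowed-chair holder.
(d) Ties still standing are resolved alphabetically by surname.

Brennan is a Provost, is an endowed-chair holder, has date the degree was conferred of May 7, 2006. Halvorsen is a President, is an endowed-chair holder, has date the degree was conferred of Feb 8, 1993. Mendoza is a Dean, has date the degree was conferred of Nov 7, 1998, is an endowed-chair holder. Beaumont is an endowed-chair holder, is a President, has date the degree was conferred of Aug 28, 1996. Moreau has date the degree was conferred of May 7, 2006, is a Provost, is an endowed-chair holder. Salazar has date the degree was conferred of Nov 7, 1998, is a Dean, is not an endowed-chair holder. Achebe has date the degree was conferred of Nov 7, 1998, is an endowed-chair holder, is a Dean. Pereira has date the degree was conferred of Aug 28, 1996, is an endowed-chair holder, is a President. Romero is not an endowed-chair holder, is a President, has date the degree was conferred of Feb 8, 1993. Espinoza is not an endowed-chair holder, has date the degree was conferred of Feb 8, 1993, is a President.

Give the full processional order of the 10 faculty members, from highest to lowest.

By current position: Halvorsen, Espinoza, Romero, Beaumont and Pereira (President); then Brennan and Moreau (Provost); then Achebe, Mendoza and Salazar (Dean).
Among Halvorsen, Espinoza, Romero, Beaumont and Pereira, by date the degree was conferred (earlier first): Halvorsen, Espinoza and Romero (Feb 8, 1993) before Beaumont and Pereira (Aug 28, 1996).
Among Halvorsen, Espinoza and Romero, an endowed-chair holder before not an endowed-chair holder: Halvorsen (an endowed-chair holder) before Espinoza and Romero (not an endowed-chair holder).
Among Espinoza and Romero, alphabetically by surname: Espinoza before Romero.
Beaumont and Pereira are each an endowed-chair holder, so the next rule applies.
Among Beaumont and Pereira, alphabetically by surname: Beaumont before Pereira.
Brennan and Moreau both have date the degree was conferred May 7, 2006, so the next rule applies.
Brennan and Moreau are each an endowed-chair holder, so the next rule applies.
Among Brennan and Moreau, alphabetically by surname: Brennan before Moreau.
Achebe, Mendoza and Salazar all have date the degree was conferred Nov 7, 1998, so the next rule applies.
Among Achebe, Mendoza and Salazar, an endowed-chair holder before not an endowed-chair holder: Achebe and Mendoza (an endowed-chair holder) before Salazar (not an endowed-chair holder).
Among Achebe and Mendoza, alphabetically by surname: Achebe before Mendoza.
Full order: Halvorsen, Espinoza, Romero, Beaumont, Pereira, Brennan, Moreau, Achebe, Mendoza, Salazar.

Halvorsen, Espinoza, Romero, Beaumont, Pereira, Brennan, Moreau, Achebe, Mendoza, Salazar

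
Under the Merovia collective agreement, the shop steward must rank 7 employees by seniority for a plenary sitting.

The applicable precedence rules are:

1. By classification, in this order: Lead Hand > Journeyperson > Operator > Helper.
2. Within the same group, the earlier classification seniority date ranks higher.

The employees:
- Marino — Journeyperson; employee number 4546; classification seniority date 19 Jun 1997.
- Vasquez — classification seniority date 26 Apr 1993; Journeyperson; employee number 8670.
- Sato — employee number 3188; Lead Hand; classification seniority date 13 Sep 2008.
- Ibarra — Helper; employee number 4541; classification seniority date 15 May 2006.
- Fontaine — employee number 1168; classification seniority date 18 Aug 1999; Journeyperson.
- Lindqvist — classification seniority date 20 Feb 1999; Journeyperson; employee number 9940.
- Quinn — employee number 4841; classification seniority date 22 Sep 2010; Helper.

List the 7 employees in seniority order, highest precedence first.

Sato, Vasquez, Marino, Lindqvist, Fontaine, Ibarra, Quinn

By classification: Sato (Lead Hand); then Vasquez, Marino, Lindqvist and Fontaine (Journeyperson); then Ibarra and Quinn (Helper).
Among Vasquez, Marino, Lindqvist and Fontaine, by classification seniority date (earlier first): Vasquez (26 Apr 1993) before Marino (19 Jun 1997) before Lindqvist (20 Feb 1999) before Fontaine (18 Aug 1999).
Among Ibarra and Quinn, by classification seniority date (earlier first): Ibarra (15 May 2006) before Quinn (22 Sep 2010).
Full order: Sato, Vasquez, Marino, Lindqvist, Fontaine, Ibarra, Quinn.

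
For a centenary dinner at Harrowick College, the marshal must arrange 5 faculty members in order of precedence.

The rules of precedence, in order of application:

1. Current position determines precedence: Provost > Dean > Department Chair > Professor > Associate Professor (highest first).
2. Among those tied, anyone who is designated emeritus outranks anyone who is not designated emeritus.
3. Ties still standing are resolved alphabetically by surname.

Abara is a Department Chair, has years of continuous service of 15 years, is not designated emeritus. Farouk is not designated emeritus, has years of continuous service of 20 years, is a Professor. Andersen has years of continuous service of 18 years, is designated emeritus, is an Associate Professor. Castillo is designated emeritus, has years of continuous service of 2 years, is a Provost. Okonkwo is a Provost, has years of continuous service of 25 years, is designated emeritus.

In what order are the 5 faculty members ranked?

By current position: Castillo and Okonkwo (Provost); then Abara (Department Chair); then Farouk (Professor); then Andersen (Associate Professor).
Castillo and Okonkwo are each designated emeritus, so the next rule applies.
Among Castillo and Okonkwo, alphabetically by surname: Castillo before Okonkwo.
Full order: Castillo, Okonkwo, Abara, Farouk, Andersen.

Castillo, Okonkwo, Abara, Farouk, Andersen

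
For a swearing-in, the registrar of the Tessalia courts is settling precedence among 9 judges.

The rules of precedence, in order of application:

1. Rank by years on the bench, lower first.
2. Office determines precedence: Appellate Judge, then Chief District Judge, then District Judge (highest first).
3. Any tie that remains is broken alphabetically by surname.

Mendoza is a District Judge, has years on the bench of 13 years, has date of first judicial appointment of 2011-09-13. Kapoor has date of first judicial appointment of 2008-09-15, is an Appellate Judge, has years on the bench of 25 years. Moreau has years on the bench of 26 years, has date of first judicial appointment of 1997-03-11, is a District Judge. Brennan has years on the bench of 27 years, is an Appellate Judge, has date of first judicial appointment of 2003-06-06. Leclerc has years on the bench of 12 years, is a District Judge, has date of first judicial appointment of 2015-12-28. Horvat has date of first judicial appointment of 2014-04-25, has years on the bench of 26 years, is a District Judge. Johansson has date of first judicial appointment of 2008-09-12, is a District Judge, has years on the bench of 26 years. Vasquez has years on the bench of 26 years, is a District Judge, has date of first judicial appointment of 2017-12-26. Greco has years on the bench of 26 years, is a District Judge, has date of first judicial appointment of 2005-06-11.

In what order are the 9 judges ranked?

By years on the bench (lower first): Leclerc (12 years); then Mendoza (13 years); then Kapoor (25 years); then Greco, Horvat, Johansson, Moreau and Vasquez (each 26 years); then Brennan (27 years).
Greco, Horvat, Johansson, Moreau and Vasquez are each District Judge, so the next rule applies.
Among Greco, Horvat, Johansson, Moreau and Vasquez, alphabetically by surname: Greco before Horvat before Johansson before Moreau before Vasquez.
Full order: Leclerc, Mendoza, Kapoor, Greco, Horvat, Johansson, Moreau, Vasquez, Brennan.

Leclerc, Mendoza, Kapoor, Greco, Horvat, Johansson, Moreau, Vasquez, Brennan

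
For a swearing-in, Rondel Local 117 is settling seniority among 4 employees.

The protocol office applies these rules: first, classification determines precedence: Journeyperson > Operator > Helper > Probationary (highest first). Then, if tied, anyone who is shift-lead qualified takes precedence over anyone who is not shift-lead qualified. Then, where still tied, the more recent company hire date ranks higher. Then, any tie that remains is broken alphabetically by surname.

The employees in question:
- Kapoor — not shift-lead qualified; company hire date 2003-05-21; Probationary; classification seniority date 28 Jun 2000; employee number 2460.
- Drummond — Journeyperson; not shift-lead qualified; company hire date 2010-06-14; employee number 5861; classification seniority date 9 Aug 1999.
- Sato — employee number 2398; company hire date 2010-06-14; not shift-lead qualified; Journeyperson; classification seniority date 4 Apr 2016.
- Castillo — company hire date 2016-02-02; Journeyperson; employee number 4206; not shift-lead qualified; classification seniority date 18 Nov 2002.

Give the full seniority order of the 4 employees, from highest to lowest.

Castillo, Drummond, Sato, Kapoor

By classification: Castillo, Drummond and Sato (Journeyperson); then Kapoor (Probationary).
Castillo, Drummond and Sato are each not shift-lead qualified, so the next rule applies.
Among Castillo, Drummond and Sato, by company hire date (later first): Castillo (2016-02-02) before Drummond and Sato (2010-06-14).
Among Drummond and Sato, alphabetically by surname: Drummond before Sato.
Full order: Castillo, Drummond, Sato, Kapoor.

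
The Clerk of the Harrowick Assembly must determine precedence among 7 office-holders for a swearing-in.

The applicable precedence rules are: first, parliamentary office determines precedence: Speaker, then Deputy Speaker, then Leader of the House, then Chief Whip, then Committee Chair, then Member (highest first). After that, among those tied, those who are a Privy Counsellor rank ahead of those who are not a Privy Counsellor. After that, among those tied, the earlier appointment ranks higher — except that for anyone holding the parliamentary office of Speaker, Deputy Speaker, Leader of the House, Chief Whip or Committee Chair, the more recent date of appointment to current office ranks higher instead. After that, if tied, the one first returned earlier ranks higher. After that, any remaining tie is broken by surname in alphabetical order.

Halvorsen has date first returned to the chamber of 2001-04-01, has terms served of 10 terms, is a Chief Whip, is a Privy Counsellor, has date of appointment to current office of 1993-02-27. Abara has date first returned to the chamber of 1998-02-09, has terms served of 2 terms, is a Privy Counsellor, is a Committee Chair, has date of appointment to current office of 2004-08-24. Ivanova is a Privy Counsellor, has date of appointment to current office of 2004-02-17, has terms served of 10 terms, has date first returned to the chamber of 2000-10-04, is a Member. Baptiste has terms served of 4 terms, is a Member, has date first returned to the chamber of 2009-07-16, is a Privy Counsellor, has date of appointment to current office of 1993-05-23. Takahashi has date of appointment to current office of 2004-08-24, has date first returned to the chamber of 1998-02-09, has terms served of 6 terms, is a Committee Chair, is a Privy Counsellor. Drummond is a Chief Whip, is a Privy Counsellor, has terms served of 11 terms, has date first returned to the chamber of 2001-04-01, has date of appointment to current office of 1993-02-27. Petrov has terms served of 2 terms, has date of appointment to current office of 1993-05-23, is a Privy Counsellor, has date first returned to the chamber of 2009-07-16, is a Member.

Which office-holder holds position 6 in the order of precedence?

By parliamentary office: Drummond and Halvorsen (Chief Whip); then Abara and Takahashi (Committee Chair); then Baptiste, Petrov and Ivanova (Member).
Drummond and Halvorsen are each a Privy Counsellor, so the next rule applies.
Drummond and Halvorsen both have date of appointment to current office 1993-02-27, so the next rule applies.
Drummond and Halvorsen both have date first returned to the chamber 2001-04-01, so the next rule applies.
Among Drummond and Halvorsen, alphabetically by surname: Drummond before Halvorsen.
Abara and Takahashi are each a Privy Counsellor, so the next rule applies.
Abara and Takahashi both have date of appointment to current office 2004-08-24, so the next rule applies.
Abara and Takahashi both have date first returned to the chamber 1998-02-09, so the next rule applies.
Among Abara and Takahashi, alphabetically by surname: Abara before Takahashi.
Baptiste, Petrov and Ivanova are each a Privy Counsellor, so the next rule applies.
Among Baptiste, Petrov and Ivanova, by date of appointment to current office (earlier first): Baptiste and Petrov (1993-05-23) before Ivanova (2004-02-17).
Baptiste and Petrov both have date first returned to the chamber 2009-07-16, so the next rule applies.
Among Baptiste and Petrov, alphabetically by surname: Baptiste before Petrov.
Order: Drummond, Halvorsen, Abara, Takahashi, Baptiste, Petrov, Ivanova.

Petrov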